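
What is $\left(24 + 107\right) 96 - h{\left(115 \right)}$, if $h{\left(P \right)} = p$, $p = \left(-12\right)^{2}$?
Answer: $12432$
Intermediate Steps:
$p = 144$
$h{\left(P \right)} = 144$
$\left(24 + 107\right) 96 - h{\left(115 \right)} = \left(24 + 107\right) 96 - 144 = 131 \cdot 96 - 144 = 12576 - 144 = 12432$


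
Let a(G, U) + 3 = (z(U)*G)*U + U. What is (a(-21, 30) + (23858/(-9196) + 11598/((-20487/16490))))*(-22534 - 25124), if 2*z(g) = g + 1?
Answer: 14273004204764253/15699871 ≈ 9.0912e+8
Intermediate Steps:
z(g) = ½ + g/2 (z(g) = (g + 1)/2 = (1 + g)/2 = ½ + g/2)
a(G, U) = -3 + U + G*U*(½ + U/2) (a(G, U) = -3 + (((½ + U/2)*G)*U + U) = -3 + ((G*(½ + U/2))*U + U) = -3 + (G*U*(½ + U/2) + U) = -3 + (U + G*U*(½ + U/2)) = -3 + U + G*U*(½ + U/2))
(a(-21, 30) + (23858/(-9196) + 11598/((-20487/16490))))*(-22534 - 25124) = ((-3 + 30 + (½)*(-21)*30*(1 + 30)) + (23858/(-9196) + 11598/((-20487/16490))))*(-22534 - 25124) = ((-3 + 30 + (½)*(-21)*30*31) + (23858*(-1/9196) + 11598/((-20487*1/16490))))*(-47658) = ((-3 + 30 - 9765) + (-11929/4598 + 11598/(-20487/16490)))*(-47658) = (-9738 + (-11929/4598 + 11598*(-16490/20487)))*(-47658) = (-9738 + (-11929/4598 - 63750340/6829))*(-47658) = (-9738 - 293205526461/31399742)*(-47658) = -598976214057/31399742*(-47658) = 14273004204764253/15699871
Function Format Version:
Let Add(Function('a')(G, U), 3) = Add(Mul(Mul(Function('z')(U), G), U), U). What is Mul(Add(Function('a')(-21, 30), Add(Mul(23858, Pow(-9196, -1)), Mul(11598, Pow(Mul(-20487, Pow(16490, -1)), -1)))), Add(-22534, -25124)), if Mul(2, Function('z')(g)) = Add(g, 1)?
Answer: Rational(14273004204764253, 15699871) ≈ 9.0912e+8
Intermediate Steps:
Function('z')(g) = Add(Rational(1, 2), Mul(Rational(1, 2), g)) (Function('z')(g) = Mul(Rational(1, 2), Add(g, 1)) = Mul(Rational(1, 2), Add(1, g)) = Add(Rational(1, 2), Mul(Rational(1, 2), g)))
Function('a')(G, U) = Add(-3, U, Mul(G, U, Add(Rational(1, 2), Mul(Rational(1, 2), U)))) (Function('a')(G, U) = Add(-3, Add(Mul(Mul(Add(Rational(1, 2), Mul(Rational(1, 2), U)), G), U), U)) = Add(-3, Add(Mul(Mul(G, Add(Rational(1, 2), Mul(Rational(1, 2), U))), U), U)) = Add(-3, Add(Mul(G, U, Add(Rational(1, 2), Mul(Rational(1, 2), U))), U)) = Add(-3, Add(U, Mul(G, U, Add(Rational(1, 2), Mul(Rational(1, 2), U))))) = Add(-3, U, Mul(G, U, Add(Rational(1, 2), Mul(Rational(1, 2), U)))))
Mul(Add(Function('a')(-21, 30), Add(Mul(23858, Pow(-9196, -1)), Mul(11598, Pow(Mul(-20487, Pow(16490, -1)), -1)))), Add(-22534, -25124)) = Mul(Add(Add(-3, 30, Mul(Rational(1, 2), -21, 30, Add(1, 30))), Add(Mul(23858, Pow(-9196, -1)), Mul(11598, Pow(Mul(-20487, Pow(16490, -1)), -1)))), Add(-22534, -25124)) = Mul(Add(Add(-3, 30, Mul(Rational(1, 2), -21, 30, 31)), Add(Mul(23858, Rational(-1, 9196)), Mul(11598, Pow(Mul(-20487, Rational(1, 16490)), -1)))), -47658) = Mul(Add(Add(-3, 30, -9765), Add(Rational(-11929, 4598), Mul(11598, Pow(Rational(-20487, 16490), -1)))), -47658) = Mul(Add(-9738, Add(Rational(-11929, 4598), Mul(11598, Rational(-16490, 20487)))), -47658) = Mul(Add(-9738, Add(Rational(-11929, 4598), Rational(-63750340, 6829))), -47658) = Mul(Add(-9738, Rational(-293205526461, 31399742)), -47658) = Mul(Rational(-598976214057, 31399742), -47658) = Rational(14273004204764253, 15699871)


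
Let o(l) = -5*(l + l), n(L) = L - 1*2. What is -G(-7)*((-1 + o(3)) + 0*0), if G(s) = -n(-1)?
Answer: 93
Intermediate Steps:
n(L) = -2 + L (n(L) = L - 2 = -2 + L)
G(s) = 3 (G(s) = -(-2 - 1) = -1*(-3) = 3)
o(l) = -10*l
-G(-7)*((-1 + o(3)) + 0*0) = -3*((-1 - 10*3) + 0*0) = -3*((-1 - 30) + 0) = -3*(-31 + 0) = -3*(-31) = -1*(-93) = 93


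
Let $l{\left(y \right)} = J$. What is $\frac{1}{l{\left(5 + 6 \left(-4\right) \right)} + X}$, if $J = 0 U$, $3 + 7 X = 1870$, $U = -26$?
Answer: $\frac{7}{1867} \approx 0.0037493$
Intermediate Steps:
$X = \frac{1867}{7}$ ($X = - \frac{3}{7} + \frac{1}{7} \cdot 1870 = - \frac{3}{7} + \frac{1870}{7} = \frac{1867}{7} \approx 266.71$)
$J = 0$ ($J = 0 \left(-26\right) = 0$)
$l{\left(y \right)} = 0$
$\frac{1}{l{\left(5 + 6 \left(-4\right) \right)} + X} = \frac{1}{0 + \frac{1867}{7}} = \frac{1}{\frac{1867}{7}} = \frac{7}{1867}$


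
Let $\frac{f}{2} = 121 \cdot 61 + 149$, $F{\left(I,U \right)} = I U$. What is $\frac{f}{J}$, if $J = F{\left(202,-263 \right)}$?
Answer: $- \frac{7530}{26563} \approx -0.28348$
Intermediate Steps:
$f = 15060$ ($f = 2 \left(121 \cdot 61 + 149\right) = 2 \left(7381 + 149\right) = 2 \cdot 7530 = 15060$)
$J = -53126$ ($J = 202 \left(-263\right) = -53126$)
$\frac{f}{J} = \frac{15060}{-53126} = 15060 \left(- \frac{1}{53126}\right) = - \frac{7530}{26563}$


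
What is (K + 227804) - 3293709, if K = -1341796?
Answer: -4407701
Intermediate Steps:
(K + 227804) - 3293709 = (-1341796 + 227804) - 3293709 = -1113992 - 3293709 = -4407701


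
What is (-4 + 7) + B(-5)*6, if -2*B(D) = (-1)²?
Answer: 0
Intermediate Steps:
B(D) = -½ (B(D) = -½*(-1)² = -½*1 = -½)
(-4 + 7) + B(-5)*6 = (-4 + 7) - ½*6 = 3 - 3 = 0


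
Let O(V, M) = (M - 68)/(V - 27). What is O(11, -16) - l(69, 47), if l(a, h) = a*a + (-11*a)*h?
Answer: 123669/4 ≈ 30917.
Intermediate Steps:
O(V, M) = (-68 + M)/(-27 + V)
l(a, h) = a² - 11*a*h
O(11, -16) - l(69, 47) = (-68 - 16)/(-27 + 11) - 69*(69 - 11*47) = -84/(-16) - 69*(69 - 517) = -1/16*(-84) - 69*(-448) = 21/4 - 1*(-30912) = 21/4 + 30912 = 123669/4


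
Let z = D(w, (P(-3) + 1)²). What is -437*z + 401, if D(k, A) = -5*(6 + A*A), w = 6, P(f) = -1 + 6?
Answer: 2845271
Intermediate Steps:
P(f) = 5
D(k, A) = -30 - 5*A² (D(k, A) = -5*(6 + A²) = -30 - 5*A²)
z = -6510 (z = -30 - 5*(5 + 1)⁴ = -30 - 5*(6²)² = -30 - 5*36² = -30 - 5*1296 = -30 - 6480 = -6510)
-437*z + 401 = -437*(-6510) + 401 = 2844870 + 401 = 2845271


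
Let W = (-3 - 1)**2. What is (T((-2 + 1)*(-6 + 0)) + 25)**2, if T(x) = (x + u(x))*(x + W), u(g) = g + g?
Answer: 177241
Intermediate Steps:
u(g) = 2*g
W = 16 (W = (-4)**2 = 16)
T(x) = 3*x*(16 + x) (T(x) = (x + 2*x)*(x + 16) = (3*x)*(16 + x) = 3*x*(16 + x))
(T((-2 + 1)*(-6 + 0)) + 25)**2 = (3*((-2 + 1)*(-6 + 0))*(16 + (-2 + 1)*(-6 + 0)) + 25)**2 = (3*(-1*(-6))*(16 - 1*(-6)) + 25)**2 = (3*6*(16 + 6) + 25)**2 = (3*6*22 + 25)**2 = (396 + 25)**2 = 421**2 = 177241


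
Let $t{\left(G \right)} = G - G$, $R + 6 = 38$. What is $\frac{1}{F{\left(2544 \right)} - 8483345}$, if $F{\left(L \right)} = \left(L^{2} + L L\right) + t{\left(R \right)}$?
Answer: $\frac{1}{4460527} \approx 2.2419 \cdot 10^{-7}$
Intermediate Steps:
$R = 32$ ($R = -6 + 38 = 32$)
$t{\left(G \right)} = 0$
$F{\left(L \right)} = 2 L^{2}$ ($F{\left(L \right)} = \left(L^{2} + L L\right) + 0 = \left(L^{2} + L^{2}\right) + 0 = 2 L^{2} + 0 = 2 L^{2}$)
$\frac{1}{F{\left(2544 \right)} - 8483345} = \frac{1}{2 \cdot 2544^{2} - 8483345} = \frac{1}{2 \cdot 6471936 - 8483345} = \frac{1}{12943872 - 8483345} = \frac{1}{4460527}$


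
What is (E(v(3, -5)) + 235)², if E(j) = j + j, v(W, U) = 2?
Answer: 57121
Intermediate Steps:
E(j) = 2*j
(E(v(3, -5)) + 235)² = (2*2 + 235)² = (4 + 235)² = 239² = 57121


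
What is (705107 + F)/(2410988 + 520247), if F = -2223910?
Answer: -1518803/2931235 ≈ -0.51814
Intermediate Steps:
(705107 + F)/(2410988 + 520247) = (705107 - 2223910)/(2410988 + 520247) = -1518803/2931235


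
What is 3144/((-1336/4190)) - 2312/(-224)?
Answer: -46058497/4676 ≈ -9850.0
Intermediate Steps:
3144/((-1336/4190)) - 2312/(-224) = 3144/((-1336*1/4190)) - 2312*(-1/224) = 3144/(-668/2095) + 289/28 = 3144*(-2095/668) + 289/28 = -1646670/167 + 289/28 = -46058497/4676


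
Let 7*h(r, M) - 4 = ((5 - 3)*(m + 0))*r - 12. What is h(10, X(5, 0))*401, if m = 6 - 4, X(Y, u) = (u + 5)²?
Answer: 12832/7 ≈ 1833.1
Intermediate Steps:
X(Y, u) = (5 + u)²
m = 2
h(r, M) = -8/7 + 4*r/7 (h(r, M) = 4/7 + (((5 - 3)*(2 + 0))*r - 12)/7 = 4/7 + ((2*2)*r - 12)/7 = 4/7 + (4*r - 12)/7 = 4/7 + (-12 + 4*r)/7 = 4/7 + (-12/7 + 4*r/7) = -8/7 + 4*r/7)
h(10, X(5, 0))*401 = (-8/7 + (4/7)*10)*401 = (-8/7 + 40/7)*401 = (32/7)*401 = 12832/7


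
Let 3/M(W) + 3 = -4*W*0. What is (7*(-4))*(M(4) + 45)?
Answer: -1232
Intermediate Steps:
M(W) = -1 (M(W) = 3/(-3 - 4*W*0) = 3/(-3 + 0) = 3/(-3) = 3*(-1/3) = -1)
(7*(-4))*(M(4) + 45) = (7*(-4))*(-1 + 45) = -28*44 = -1232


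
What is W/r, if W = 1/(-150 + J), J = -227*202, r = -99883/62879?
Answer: 62879/4595017532 ≈ 1.3684e-5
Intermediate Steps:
r = -99883/62879 (r = -99883*1/62879 = -99883/62879 ≈ -1.5885)
J = -45854
W = -1/46004 (W = 1/(-150 - 45854) = 1/(-46004) = -1/46004 ≈ -2.1737e-5)
W/r = -1/(46004*(-99883/62879)) = -1/46004*(-62879/99883) = 62879/4595017532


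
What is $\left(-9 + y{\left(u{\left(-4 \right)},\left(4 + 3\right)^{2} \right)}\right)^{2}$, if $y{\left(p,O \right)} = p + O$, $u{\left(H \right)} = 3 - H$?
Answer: $2209$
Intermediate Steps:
$y{\left(p,O \right)} = O + p$
$\left(-9 + y{\left(u{\left(-4 \right)},\left(4 + 3\right)^{2} \right)}\right)^{2} = \left(-9 + \left(\left(4 + 3\right)^{2} + \left(3 - -4\right)\right)\right)^{2} = \left(-9 + \left(7^{2} + \left(3 + 4\right)\right)\right)^{2} = \left(-9 + \left(49 + 7\right)\right)^{2} = \left(-9 + 56\right)^{2} = 47^{2} = 2209$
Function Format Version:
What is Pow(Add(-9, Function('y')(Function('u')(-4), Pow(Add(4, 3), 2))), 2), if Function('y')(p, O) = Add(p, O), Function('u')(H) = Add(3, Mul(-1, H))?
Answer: 2209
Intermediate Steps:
Function('y')(p, O) = Add(O, p)
Pow(Add(-9, Function('y')(Function('u')(-4), Pow(Add(4, 3), 2))), 2) = Pow(Add(-9, Add(Pow(Add(4, 3), 2), Add(3, Mul(-1, -4)))), 2) = Pow(Add(-9, Add(Pow(7, 2), Add(3, 4))), 2) = Pow(Add(-9, Add(49, 7)), 2) = Pow(Add(-9, 56), 2) = Pow(47, 2) = 2209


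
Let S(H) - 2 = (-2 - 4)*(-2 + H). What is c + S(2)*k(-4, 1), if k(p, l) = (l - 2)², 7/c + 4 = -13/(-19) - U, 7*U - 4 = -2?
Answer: 27/479 ≈ 0.056367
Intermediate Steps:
U = 2/7 (U = 4/7 + (⅐)*(-2) = 4/7 - 2/7 = 2/7 ≈ 0.28571)
c = -931/479 (c = 7/(-4 + (-13/(-19) - 1*2/7)) = 7/(-4 + (-13*(-1/19) - 2/7)) = 7/(-4 + (13/19 - 2/7)) = 7/(-4 + 53/133) = 7/(-479/133) = 7*(-133/479) = -931/479 ≈ -1.9436)
k(p, l) = (-2 + l)²
S(H) = 14 - 6*H (S(H) = 2 + (-2 - 4)*(-2 + H) = 2 - 6*(-2 + H) = 2 + (12 - 6*H) = 14 - 6*H)
c + S(2)*k(-4, 1) = -931/479 + (14 - 6*2)*(-2 + 1)² = -931/479 + (14 - 12)*(-1)² = -931/479 + 2*1 = -931/479 + 2 = 27/479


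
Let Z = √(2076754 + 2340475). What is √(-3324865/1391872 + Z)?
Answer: √(-18077291005 + 7567608064*√4417229)/86992 ≈ 45.818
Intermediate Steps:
Z = √4417229 ≈ 2101.7
√(-3324865/1391872 + Z) = √(-3324865/1391872 + √4417229)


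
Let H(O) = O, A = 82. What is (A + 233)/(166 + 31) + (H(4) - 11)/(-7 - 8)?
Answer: 6104/2955 ≈ 2.0657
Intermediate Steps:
(A + 233)/(166 + 31) + (H(4) - 11)/(-7 - 8) = (82 + 233)/(166 + 31) + (4 - 11)/(-7 - 8) = 315/197 - 7/(-15) = 315*(1/197) - 7*(-1/15) = 315/197 + 7/15 = 6104/2955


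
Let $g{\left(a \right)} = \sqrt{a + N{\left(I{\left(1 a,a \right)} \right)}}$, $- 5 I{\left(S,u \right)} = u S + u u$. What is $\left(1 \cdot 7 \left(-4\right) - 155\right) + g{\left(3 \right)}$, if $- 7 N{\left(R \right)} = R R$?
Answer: $-183 + \frac{\sqrt{1407}}{35} \approx -181.93$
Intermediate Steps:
$I{\left(S,u \right)} = - \frac{u^{2}}{5} - \frac{S u}{5}$ ($I{\left(S,u \right)} = - \frac{u S + u u}{5} = - \frac{S u + u^{2}}{5} = - \frac{u^{2} + S u}{5} = - \frac{u^{2}}{5} - \frac{S u}{5}$)
$N{\left(R \right)} = - \frac{R^{2}}{7}$ ($N{\left(R \right)} = - \frac{R R}{7} = - \frac{R^{2}}{7}$)
$g{\left(a \right)} = \sqrt{a - \frac{4 a^{4}}{175}}$ ($g{\left(a \right)} = \sqrt{a - \frac{\left(- \frac{a \left(1 a + a\right)}{5}\right)^{2}}{7}} = \sqrt{a - \frac{\left(- \frac{a \left(a + a\right)}{5}\right)^{2}}{7}} = \sqrt{a - \frac{\left(- \frac{a 2 a}{5}\right)^{2}}{7}} = \sqrt{a - \frac{\left(- \frac{2 a^{2}}{5}\right)^{2}}{7}} = \sqrt{a - \frac{\frac{4}{25} a^{4}}{7}} = \sqrt{a - \frac{4 a^{4}}{175}}$)
$\left(1 \cdot 7 \left(-4\right) - 155\right) + g{\left(3 \right)} = \left(1 \cdot 7 \left(-4\right) - 155\right) + \frac{\sqrt{7} \sqrt{3 \left(175 - 4 \cdot 3^{3}\right)}}{35} = \left(7 \left(-4\right) - 155\right) + \frac{\sqrt{7} \sqrt{3 \left(175 - 108\right)}}{35} = \left(-28 - 155\right) + \frac{\sqrt{7} \sqrt{3 \left(175 - 108\right)}}{35} = -183 + \frac{\sqrt{7} \sqrt{3 \cdot 67}}{35} = -183 + \frac{\sqrt{7} \sqrt{201}}{35} = -183 + \frac{\sqrt{1407}}{35}$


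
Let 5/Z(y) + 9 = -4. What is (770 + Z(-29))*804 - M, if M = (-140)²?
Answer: 7789220/13 ≈ 5.9917e+5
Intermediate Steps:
Z(y) = -5/13 (Z(y) = 5/(-9 - 4) = 5/(-13) = 5*(-1/13) = -5/13)
M = 19600
(770 + Z(-29))*804 - M = (770 - 5/13)*804 - 1*19600 = (10005/13)*804 - 19600 = 8044020/13 - 19600 = 7789220/13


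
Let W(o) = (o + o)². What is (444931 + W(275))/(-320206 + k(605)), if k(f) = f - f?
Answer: -32497/13922 ≈ -2.3342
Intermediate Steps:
W(o) = 4*o² (W(o) = (2*o)² = 4*o²)
k(f) = 0
(444931 + W(275))/(-320206 + k(605)) = (444931 + 4*275²)/(-320206 + 0) = (444931 + 4*75625)/(-320206) = (444931 + 302500)*(-1/320206) = 747431*(-1/320206) = -32497/13922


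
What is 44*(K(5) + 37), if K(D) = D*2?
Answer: 2068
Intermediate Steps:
K(D) = 2*D
44*(K(5) + 37) = 44*(2*5 + 37) = 44*(10 + 37) = 44*47 = 2068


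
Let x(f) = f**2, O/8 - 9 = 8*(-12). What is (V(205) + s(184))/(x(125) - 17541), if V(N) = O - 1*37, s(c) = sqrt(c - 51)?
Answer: 733/1916 - sqrt(133)/1916 ≈ 0.37655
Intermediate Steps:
O = -696 (O = 72 + 8*(8*(-12)) = 72 + 8*(-96) = 72 - 768 = -696)
s(c) = sqrt(-51 + c)
V(N) = -733 (V(N) = -696 - 1*37 = -696 - 37 = -733)
(V(205) + s(184))/(x(125) - 17541) = (-733 + sqrt(-51 + 184))/(125**2 - 17541) = (-733 + sqrt(133))/(15625 - 17541) = (-733 + sqrt(133))/(-1916) = (-733 + sqrt(133))*(-1/1916) = 733/1916 - sqrt(133)/1916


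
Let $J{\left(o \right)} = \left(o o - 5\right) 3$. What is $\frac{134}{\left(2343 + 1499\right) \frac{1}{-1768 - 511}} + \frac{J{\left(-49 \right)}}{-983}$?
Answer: $- \frac{163905367}{1888343} \approx -86.798$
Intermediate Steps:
$J{\left(o \right)} = -15 + 3 o^{2}$ ($J{\left(o \right)} = \left(o^{2} - 5\right) 3 = \left(-5 + o^{2}\right) 3 = -15 + 3 o^{2}$)
$\frac{134}{\left(2343 + 1499\right) \frac{1}{-1768 - 511}} + \frac{J{\left(-49 \right)}}{-983} = \frac{134}{\left(2343 + 1499\right) \frac{1}{-1768 - 511}} + \frac{-15 + 3 \left(-49\right)^{2}}{-983} = \frac{134}{3842 \frac{1}{-2279}} + \left(-15 + 3 \cdot 2401\right) \left(- \frac{1}{983}\right) = \frac{134}{3842 \left(- \frac{1}{2279}\right)} + \left(-15 + 7203\right) \left(- \frac{1}{983}\right) = \frac{134}{- \frac{3842}{2279}} + 7188 \left(- \frac{1}{983}\right) = 134 \left(- \frac{2279}{3842}\right) - \frac{7188}{983} = - \frac{152693}{1921} - \frac{7188}{983} = - \frac{163905367}{1888343}$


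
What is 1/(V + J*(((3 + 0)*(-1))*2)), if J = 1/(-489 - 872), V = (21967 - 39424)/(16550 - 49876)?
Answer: 45356686/23958933 ≈ 1.8931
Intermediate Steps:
V = 17457/33326 (V = -17457/(-33326) = -17457*(-1/33326) = 17457/33326 ≈ 0.52383)
J = -1/1361 (J = 1/(-1361) = -1/1361 ≈ -0.00073475)
1/(V + J*(((3 + 0)*(-1))*2)) = 1/(17457/33326 - (3 + 0)*(-1)*2/1361) = 1/(17457/33326 - 3*(-1)*2/1361) = 1/(17457/33326 - (-3)*2/1361) = 1/(17457/33326 - 1/1361*(-6)) = 1/(17457/33326 + 6/1361) = 1/(23958933/45356686) = 45356686/23958933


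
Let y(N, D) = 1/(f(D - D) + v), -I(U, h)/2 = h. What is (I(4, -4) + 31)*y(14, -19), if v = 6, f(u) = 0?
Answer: 13/2 ≈ 6.5000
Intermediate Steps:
I(U, h) = -2*h
y(N, D) = ⅙ (y(N, D) = 1/(0 + 6) = 1/6 = ⅙)
(I(4, -4) + 31)*y(14, -19) = (-2*(-4) + 31)*(⅙) = (8 + 31)*(⅙) = 39*(⅙) = 13/2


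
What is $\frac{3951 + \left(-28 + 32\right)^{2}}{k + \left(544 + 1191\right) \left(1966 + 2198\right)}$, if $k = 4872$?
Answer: $\frac{3967}{7229412} \approx 0.00054873$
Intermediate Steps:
$\frac{3951 + \left(-28 + 32\right)^{2}}{k + \left(544 + 1191\right) \left(1966 + 2198\right)} = \frac{3951 + \left(-28 + 32\right)^{2}}{4872 + \left(544 + 1191\right) \left(1966 + 2198\right)} = \frac{3951 + 4^{2}}{4872 + 1735 \cdot 4164} = \frac{3951 + 16}{4872 + 7224540} = \frac{3967}{7229412}$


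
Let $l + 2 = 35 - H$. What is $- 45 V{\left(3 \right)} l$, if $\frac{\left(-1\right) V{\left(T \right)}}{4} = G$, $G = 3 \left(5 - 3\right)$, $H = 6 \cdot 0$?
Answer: $35640$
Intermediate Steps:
$H = 0$
$G = 6$ ($G = 3 \cdot 2 = 6$)
$l = 33$ ($l = -2 + \left(35 - 0\right) = -2 + \left(35 + 0\right) = -2 + 35 = 33$)
$V{\left(T \right)} = -24$ ($V{\left(T \right)} = \left(-4\right) 6 = -24$)
$- 45 V{\left(3 \right)} l = \left(-45\right) \left(-24\right) 33 = 1080 \cdot 33 = 35640$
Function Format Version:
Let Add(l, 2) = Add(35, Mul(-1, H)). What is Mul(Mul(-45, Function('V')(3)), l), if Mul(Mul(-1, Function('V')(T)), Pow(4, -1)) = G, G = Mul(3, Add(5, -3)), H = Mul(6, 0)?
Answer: 35640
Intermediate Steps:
H = 0
G = 6 (G = Mul(3, 2) = 6)
l = 33 (l = Add(-2, Add(35, Mul(-1, 0))) = Add(-2, Add(35, 0)) = Add(-2, 35) = 33)
Function('V')(T) = -24 (Function('V')(T) = Mul(-4, 6) = -24)
Mul(Mul(-45, Function('V')(3)), l) = Mul(Mul(-45, -24), 33) = Mul(1080, 33) = 35640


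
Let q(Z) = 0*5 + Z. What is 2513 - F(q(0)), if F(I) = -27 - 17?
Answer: 2557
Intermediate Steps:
q(Z) = Z (q(Z) = 0 + Z = Z)
F(I) = -44
2513 - F(q(0)) = 2513 - 1*(-44) = 2513 + 44 = 2557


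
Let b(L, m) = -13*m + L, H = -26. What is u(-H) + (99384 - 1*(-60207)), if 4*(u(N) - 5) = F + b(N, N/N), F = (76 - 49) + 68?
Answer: 159623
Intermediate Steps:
b(L, m) = L - 13*m
F = 95 (F = 27 + 68 = 95)
u(N) = 51/2 + N/4 (u(N) = 5 + (95 + (N - 13*N/N))/4 = 5 + (95 + (N - 13*1))/4 = 5 + (95 + (N - 13))/4 = 5 + (95 + (-13 + N))/4 = 5 + (82 + N)/4 = 5 + (41/2 + N/4) = 51/2 + N/4)
u(-H) + (99384 - 1*(-60207)) = (51/2 + (-1*(-26))/4) + (99384 - 1*(-60207)) = (51/2 + (1/4)*26) + (99384 + 60207) = (51/2 + 13/2) + 159591 = 32 + 159591 = 159623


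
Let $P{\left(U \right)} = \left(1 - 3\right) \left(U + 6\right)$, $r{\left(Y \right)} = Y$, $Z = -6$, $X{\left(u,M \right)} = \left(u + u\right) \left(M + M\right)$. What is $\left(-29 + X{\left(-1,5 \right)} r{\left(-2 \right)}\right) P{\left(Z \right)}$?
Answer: $0$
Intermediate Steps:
$X{\left(u,M \right)} = 4 M u$ ($X{\left(u,M \right)} = 2 u 2 M = 4 M u$)
$P{\left(U \right)} = -12 - 2 U$ ($P{\left(U \right)} = - 2 \left(6 + U\right) = -12 - 2 U$)
$\left(-29 + X{\left(-1,5 \right)} r{\left(-2 \right)}\right) P{\left(Z \right)} = \left(-29 + 4 \cdot 5 \left(-1\right) \left(-2\right)\right) \left(-12 - -12\right) = \left(-29 - -40\right) \left(-12 + 12\right) = \left(-29 + 40\right) 0 = 11 \cdot 0 = 0$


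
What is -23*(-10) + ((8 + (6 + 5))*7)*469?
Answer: 62607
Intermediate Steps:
-23*(-10) + ((8 + (6 + 5))*7)*469 = 230 + ((8 + 11)*7)*469 = 230 + (19*7)*469 = 230 + 133*469 = 230 + 62377 = 62607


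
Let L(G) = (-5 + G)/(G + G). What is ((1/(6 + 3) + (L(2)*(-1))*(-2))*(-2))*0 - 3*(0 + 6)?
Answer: -18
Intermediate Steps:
L(G) = (-5 + G)/(2*G) (L(G) = (-5 + G)/((2*G)) = (-5 + G)*(1/(2*G)) = (-5 + G)/(2*G))
((1/(6 + 3) + (L(2)*(-1))*(-2))*(-2))*0 - 3*(0 + 6) = ((1/(6 + 3) + (((½)*(-5 + 2)/2)*(-1))*(-2))*(-2))*0 - 3*(0 + 6) = ((1/9 + (((½)*(½)*(-3))*(-1))*(-2))*(-2))*0 - 3*6 = ((⅑ - ¾*(-1)*(-2))*(-2))*0 - 18 = ((⅑ + (¾)*(-2))*(-2))*0 - 18 = ((⅑ - 3/2)*(-2))*0 - 18 = -25/18*(-2)*0 - 18 = (25/9)*0 - 18 = 0 - 18 = -18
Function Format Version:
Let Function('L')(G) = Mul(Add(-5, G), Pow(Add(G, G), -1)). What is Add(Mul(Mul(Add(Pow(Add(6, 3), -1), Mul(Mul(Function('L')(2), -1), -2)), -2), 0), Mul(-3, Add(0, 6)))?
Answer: -18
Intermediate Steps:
Function('L')(G) = Mul(Rational(1, 2), Pow(G, -1), Add(-5, G)) (Function('L')(G) = Mul(Add(-5, G), Pow(Mul(2, G), -1)) = Mul(Add(-5, G), Mul(Rational(1, 2), Pow(G, -1))) = Mul(Rational(1, 2), Pow(G, -1), Add(-5, G)))
Add(Mul(Mul(Add(Pow(Add(6, 3), -1), Mul(Mul(Function('L')(2), -1), -2)), -2), 0), Mul(-3, Add(0, 6))) = Add(Mul(Mul(Add(Pow(Add(6, 3), -1), Mul(Mul(Mul(Rational(1, 2), Pow(2, -1), Add(-5, 2)), -1), -2)), -2), 0), Mul(-3, Add(0, 6))) = Add(Mul(Mul(Add(Pow(9, -1), Mul(Mul(Mul(Rational(1, 2), Rational(1, 2), -3), -1), -2)), -2), 0), Mul(-3, 6)) = Add(Mul(Mul(Add(Rational(1, 9), Mul(Mul(Rational(-3, 4), -1), -2)), -2), 0), -18) = Add(Mul(Mul(Add(Rational(1, 9), Mul(Rational(3, 4), -2)), -2), 0), -18) = Add(Mul(Mul(Add(Rational(1, 9), Rational(-3, 2)), -2), 0), -18) = Add(Mul(Mul(Rational(-25, 18), -2), 0), -18) = Add(Mul(Rational(25, 9), 0), -18) = Add(0, -18) = -18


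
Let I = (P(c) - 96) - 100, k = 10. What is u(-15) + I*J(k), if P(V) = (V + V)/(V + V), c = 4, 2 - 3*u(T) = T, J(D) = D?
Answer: -5833/3 ≈ -1944.3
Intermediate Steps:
u(T) = 2/3 - T/3
P(V) = 1 (P(V) = (2*V)/((2*V)) = (2*V)*(1/(2*V)) = 1)
I = -195 (I = (1 - 96) - 100 = -95 - 100 = -195)
u(-15) + I*J(k) = (2/3 - 1/3*(-15)) - 195*10 = (2/3 + 5) - 1950 = 17/3 - 1950 = -5833/3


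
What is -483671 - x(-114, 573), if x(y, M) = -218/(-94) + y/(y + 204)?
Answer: -340988797/705 ≈ -4.8367e+5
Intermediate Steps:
x(y, M) = 109/47 + y/(204 + y) (x(y, M) = -218*(-1/94) + y/(204 + y) = 109/47 + y/(204 + y))
-483671 - x(-114, 573) = -483671 - 12*(1853 + 13*(-114))/(47*(204 - 114)) = -483671 - 12*(1853 - 1482)/(47*90) = -483671 - 12*371/(47*90) = -483671 - 1*742/705 = -483671 - 742/705 = -340988797/705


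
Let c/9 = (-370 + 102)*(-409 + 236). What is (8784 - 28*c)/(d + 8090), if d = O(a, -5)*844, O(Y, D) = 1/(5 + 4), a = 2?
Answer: -52537248/36827 ≈ -1426.6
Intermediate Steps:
O(Y, D) = ⅑ (O(Y, D) = 1/9 = ⅑)
c = 417276 (c = 9*((-370 + 102)*(-409 + 236)) = 9*(-268*(-173)) = 9*46364 = 417276)
d = 844/9 (d = (⅑)*844 = 844/9 ≈ 93.778)
(8784 - 28*c)/(d + 8090) = (8784 - 28*417276)/(844/9 + 8090) = (8784 - 11683728)/(73654/9) = -11674944*9/73654 = -52537248/36827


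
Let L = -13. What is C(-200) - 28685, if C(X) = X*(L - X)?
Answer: -66085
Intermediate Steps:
C(X) = X*(-13 - X)
C(-200) - 28685 = -1*(-200)*(13 - 200) - 28685 = -1*(-200)*(-187) - 28685 = -37400 - 28685 = -66085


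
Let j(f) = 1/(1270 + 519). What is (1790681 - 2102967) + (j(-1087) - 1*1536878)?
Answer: -3308154395/1789 ≈ -1.8492e+6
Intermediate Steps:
j(f) = 1/1789
(1790681 - 2102967) + (j(-1087) - 1*1536878) = (1790681 - 2102967) + (1/1789 - 1*1536878) = -312286 + (1/1789 - 1536878) = -312286 - 2749474741/1789 = -3308154395/1789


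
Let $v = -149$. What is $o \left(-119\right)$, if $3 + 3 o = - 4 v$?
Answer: $- \frac{70567}{3} \approx -23522.0$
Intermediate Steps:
$o = \frac{593}{3}$ ($o = -1 + \frac{\left(-4\right) \left(-149\right)}{3} = -1 + \frac{1}{3} \cdot 596 = -1 + \frac{596}{3} = \frac{593}{3} \approx 197.67$)
$o \left(-119\right) = \frac{593}{3} \left(-119\right) = - \frac{70567}{3}$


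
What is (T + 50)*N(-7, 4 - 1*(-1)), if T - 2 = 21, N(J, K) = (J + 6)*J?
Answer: 511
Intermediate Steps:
N(J, K) = J*(6 + J) (N(J, K) = (6 + J)*J = J*(6 + J))
T = 23 (T = 2 + 21 = 23)
(T + 50)*N(-7, 4 - 1*(-1)) = (23 + 50)*(-7*(6 - 7)) = 73*(-7*(-1)) = 73*7 = 511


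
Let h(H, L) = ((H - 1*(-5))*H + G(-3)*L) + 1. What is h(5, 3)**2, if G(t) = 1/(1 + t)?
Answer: 9801/4 ≈ 2450.3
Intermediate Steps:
h(H, L) = 1 - L/2 + H*(5 + H) (h(H, L) = ((H - 1*(-5))*H + L/(1 - 3)) + 1 = ((H + 5)*H + L/(-2)) + 1 = ((5 + H)*H - L/2) + 1 = (H*(5 + H) - L/2) + 1 = (-L/2 + H*(5 + H)) + 1 = 1 - L/2 + H*(5 + H))
h(5, 3)**2 = (1 + 5**2 + 5*5 - 1/2*3)**2 = (1 + 25 + 25 - 3/2)**2 = (99/2)**2 = 9801/4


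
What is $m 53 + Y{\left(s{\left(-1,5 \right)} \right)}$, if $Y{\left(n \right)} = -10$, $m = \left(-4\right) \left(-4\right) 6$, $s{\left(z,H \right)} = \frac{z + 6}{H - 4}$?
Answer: $5078$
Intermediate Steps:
$s{\left(z,H \right)} = \frac{6 + z}{-4 + H}$
$m = 96$ ($m = 16 \cdot 6 = 96$)
$m 53 + Y{\left(s{\left(-1,5 \right)} \right)} = 96 \cdot 53 - 10 = 5088 - 10 = 5078$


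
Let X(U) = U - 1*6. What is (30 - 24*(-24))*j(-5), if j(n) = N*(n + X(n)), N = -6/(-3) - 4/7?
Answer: -96960/7 ≈ -13851.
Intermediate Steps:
X(U) = -6 + U (X(U) = U - 6 = -6 + U)
N = 10/7 (N = -6*(-⅓) - 4*⅐ = 2 - 4/7 = 10/7 ≈ 1.4286)
j(n) = -60/7 + 20*n/7 (j(n) = 10*(n + (-6 + n))/7 = 10*(-6 + 2*n)/7 = -60/7 + 20*n/7)
(30 - 24*(-24))*j(-5) = (30 - 24*(-24))*(-60/7 + (20/7)*(-5)) = (30 + 576)*(-60/7 - 100/7) = 606*(-160/7) = -96960/7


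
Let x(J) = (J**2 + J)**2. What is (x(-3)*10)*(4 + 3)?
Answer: 2520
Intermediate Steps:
x(J) = (J + J**2)**2
(x(-3)*10)*(4 + 3) = (((-3)**2*(1 - 3)**2)*10)*(4 + 3) = ((9*(-2)**2)*10)*7 = ((9*4)*10)*7 = (36*10)*7 = 360*7 = 2520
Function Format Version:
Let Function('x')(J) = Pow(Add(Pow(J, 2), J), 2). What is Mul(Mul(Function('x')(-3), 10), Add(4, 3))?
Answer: 2520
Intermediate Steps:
Function('x')(J) = Pow(Add(J, Pow(J, 2)), 2)
Mul(Mul(Function('x')(-3), 10), Add(4, 3)) = Mul(Mul(Mul(Pow(-3, 2), Pow(Add(1, -3), 2)), 10), Add(4, 3)) = Mul(Mul(Mul(9, Pow(-2, 2)), 10), 7) = Mul(Mul(Mul(9, 4), 10), 7) = Mul(Mul(36, 10), 7) = Mul(360, 7) = 2520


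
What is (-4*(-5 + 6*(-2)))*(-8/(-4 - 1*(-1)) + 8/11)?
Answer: 7616/33 ≈ 230.79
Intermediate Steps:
(-4*(-5 + 6*(-2)))*(-8/(-4 - 1*(-1)) + 8/11) = (-4*(-5 - 12))*(-8/(-4 + 1) + 8*(1/11)) = (-4*(-17))*(-8/(-3) + 8/11) = 68*(-8*(-⅓) + 8/11) = 68*(8/3 + 8/11) = 68*(112/33) = 7616/33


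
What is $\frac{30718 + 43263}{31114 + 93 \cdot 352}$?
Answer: $\frac{73981}{63850} \approx 1.1587$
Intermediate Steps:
$\frac{30718 + 43263}{31114 + 93 \cdot 352} = \frac{73981}{31114 + 32736} = \frac{73981}{63850}$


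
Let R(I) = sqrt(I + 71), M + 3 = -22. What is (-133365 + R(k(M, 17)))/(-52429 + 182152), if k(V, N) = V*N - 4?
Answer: -44455/43241 + I*sqrt(358)/129723 ≈ -1.0281 + 0.00014586*I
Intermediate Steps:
M = -25 (M = -3 - 22 = -25)
k(V, N) = -4 + N*V (k(V, N) = N*V - 4 = -4 + N*V)
R(I) = sqrt(71 + I)
(-133365 + R(k(M, 17)))/(-52429 + 182152) = (-133365 + sqrt(71 + (-4 + 17*(-25))))/(-52429 + 182152) = (-133365 + sqrt(71 + (-4 - 425)))/129723 = (-133365 + sqrt(71 - 429))*(1/129723) = (-133365 + sqrt(-358))*(1/129723) = (-133365 + I*sqrt(358))*(1/129723) = -44455/43241 + I*sqrt(358)/129723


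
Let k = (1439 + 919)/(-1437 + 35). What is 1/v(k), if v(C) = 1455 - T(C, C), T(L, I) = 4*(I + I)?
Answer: 701/1029387 ≈ 0.00068099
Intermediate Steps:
T(L, I) = 8*I (T(L, I) = 4*(2*I) = 8*I)
k = -1179/701 (k = 2358/(-1402) = 2358*(-1/1402) = -1179/701 ≈ -1.6819)
v(C) = 1455 - 8*C
1/v(k) = 1/(1455 - 8*(-1179/701)) = 1/(1455 + 9432/701) = 1/(1029387/701) = 701/1029387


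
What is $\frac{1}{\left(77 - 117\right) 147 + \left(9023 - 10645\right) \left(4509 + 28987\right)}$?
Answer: $- \frac{1}{54336392} \approx -1.8404 \cdot 10^{-8}$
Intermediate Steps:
$\frac{1}{\left(77 - 117\right) 147 + \left(9023 - 10645\right) \left(4509 + 28987\right)} = \frac{1}{\left(-40\right) 147 - 54330512} = \frac{1}{-5880 - 54330512} = \frac{1}{-54336392} = - \frac{1}{54336392}$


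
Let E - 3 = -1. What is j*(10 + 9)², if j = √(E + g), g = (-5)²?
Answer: 1083*√3 ≈ 1875.8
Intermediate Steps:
E = 2 (E = 3 - 1 = 2)
g = 25
j = 3*√3 (j = √(2 + 25) = √27 = 3*√3 ≈ 5.1962)
j*(10 + 9)² = (3*√3)*(10 + 9)² = (3*√3)*19² = (3*√3)*361 = 1083*√3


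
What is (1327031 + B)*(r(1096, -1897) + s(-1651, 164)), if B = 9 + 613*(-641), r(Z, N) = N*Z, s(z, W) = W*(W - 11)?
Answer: -1918674460140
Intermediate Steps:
s(z, W) = W*(-11 + W)
B = -392924 (B = 9 - 392933 = -392924)
(1327031 + B)*(r(1096, -1897) + s(-1651, 164)) = (1327031 - 392924)*(-1897*1096 + 164*(-11 + 164)) = 934107*(-2079112 + 164*153) = 934107*(-2079112 + 25092) = 934107*(-2054020) = -1918674460140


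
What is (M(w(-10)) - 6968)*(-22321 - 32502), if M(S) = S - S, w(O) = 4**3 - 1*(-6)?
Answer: 382006664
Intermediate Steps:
w(O) = 70 (w(O) = 64 + 6 = 70)
M(S) = 0
(M(w(-10)) - 6968)*(-22321 - 32502) = (0 - 6968)*(-22321 - 32502) = -6968*(-54823) = 382006664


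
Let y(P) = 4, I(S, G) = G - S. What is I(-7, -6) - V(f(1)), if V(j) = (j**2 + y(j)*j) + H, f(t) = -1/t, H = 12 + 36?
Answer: -44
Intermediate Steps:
H = 48
V(j) = 48 + j**2 + 4*j (V(j) = (j**2 + 4*j) + 48 = 48 + j**2 + 4*j)
I(-7, -6) - V(f(1)) = (-6 - 1*(-7)) - (48 + (-1/1)**2 + 4*(-1/1)) = (-6 + 7) - (48 + (-1*1)**2 + 4*(-1*1)) = 1 - (48 + (-1)**2 + 4*(-1)) = 1 - (48 + 1 - 4) = 1 - 1*45 = 1 - 45 = -44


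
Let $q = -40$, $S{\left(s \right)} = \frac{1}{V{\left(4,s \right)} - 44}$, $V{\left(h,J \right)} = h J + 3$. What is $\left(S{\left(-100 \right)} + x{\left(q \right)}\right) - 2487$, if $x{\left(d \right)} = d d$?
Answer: $- \frac{391168}{441} \approx -887.0$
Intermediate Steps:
$V{\left(h,J \right)} = 3 + J h$ ($V{\left(h,J \right)} = J h + 3 = 3 + J h$)
$S{\left(s \right)} = \frac{1}{-41 + 4 s}$ ($S{\left(s \right)} = \frac{1}{\left(3 + s 4\right) - 44} = \frac{1}{\left(3 + 4 s\right) - 44} = \frac{1}{-41 + 4 s}$)
$x{\left(d \right)} = d^{2}$
$\left(S{\left(-100 \right)} + x{\left(q \right)}\right) - 2487 = \left(\frac{1}{-41 + 4 \left(-100\right)} + \left(-40\right)^{2}\right) - 2487 = \left(\frac{1}{-41 - 400} + 1600\right) + \left(-11494 + 9007\right) = \left(\frac{1}{-441} + 1600\right) - 2487 = \left(- \frac{1}{441} + 1600\right) - 2487 = \frac{705599}{441} - 2487 = - \frac{391168}{441}$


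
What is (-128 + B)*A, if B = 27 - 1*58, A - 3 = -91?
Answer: 13992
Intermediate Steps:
A = -88 (A = 3 - 91 = -88)
B = -31 (B = 27 - 58 = -31)
(-128 + B)*A = (-128 - 31)*(-88) = -159*(-88) = 13992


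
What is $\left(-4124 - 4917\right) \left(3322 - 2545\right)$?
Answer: $-7024857$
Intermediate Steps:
$\left(-4124 - 4917\right) \left(3322 - 2545\right) = \left(-9041\right) 777 = -7024857$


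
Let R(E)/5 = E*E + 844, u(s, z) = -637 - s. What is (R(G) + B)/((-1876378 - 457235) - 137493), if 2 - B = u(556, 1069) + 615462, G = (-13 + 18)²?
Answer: 303461/1235553 ≈ 0.24561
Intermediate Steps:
G = 25 (G = 5² = 25)
R(E) = 4220 + 5*E² (R(E) = 5*(E*E + 844) = 5*(E² + 844) = 5*(844 + E²) = 4220 + 5*E²)
B = -614267 (B = 2 - ((-637 - 1*556) + 615462) = 2 - ((-637 - 556) + 615462) = 2 - (-1193 + 615462) = 2 - 1*614269 = 2 - 614269 = -614267)
(R(G) + B)/((-1876378 - 457235) - 137493) = ((4220 + 5*25²) - 614267)/((-1876378 - 457235) - 137493) = ((4220 + 5*625) - 614267)/(-2333613 - 137493) = ((4220 + 3125) - 614267)/(-2471106) = (7345 - 614267)*(-1/2471106) = -606922*(-1/2471106) = 303461/1235553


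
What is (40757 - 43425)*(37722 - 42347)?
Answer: 12339500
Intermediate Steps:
(40757 - 43425)*(37722 - 42347) = -2668*(-4625) = 12339500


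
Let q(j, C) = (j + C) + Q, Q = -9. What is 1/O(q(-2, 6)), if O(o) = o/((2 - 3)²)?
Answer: -⅕ ≈ -0.20000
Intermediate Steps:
q(j, C) = -9 + C + j (q(j, C) = (j + C) - 9 = (C + j) - 9 = -9 + C + j)
O(o) = o (O(o) = o/((-1)²) = o/1 = o*1 = o)
1/O(q(-2, 6)) = 1/(-9 + 6 - 2) = 1/(-5) = -⅕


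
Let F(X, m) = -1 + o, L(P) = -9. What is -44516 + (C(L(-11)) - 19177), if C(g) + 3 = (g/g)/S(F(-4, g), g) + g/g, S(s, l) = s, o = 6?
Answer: -318474/5 ≈ -63695.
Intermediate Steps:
F(X, m) = 5 (F(X, m) = -1 + 6 = 5)
C(g) = -9/5 (C(g) = -3 + ((g/g)/5 + g/g) = -3 + (1*(⅕) + 1) = -3 + (⅕ + 1) = -3 + 6/5 = -9/5)
-44516 + (C(L(-11)) - 19177) = -44516 + (-9/5 - 19177) = -44516 - 95894/5 = -318474/5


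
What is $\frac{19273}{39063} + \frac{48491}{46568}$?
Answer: $\frac{2791708997}{1819085784} \approx 1.5347$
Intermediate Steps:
$\frac{19273}{39063} + \frac{48491}{46568} = \frac{2791708997}{1819085784}$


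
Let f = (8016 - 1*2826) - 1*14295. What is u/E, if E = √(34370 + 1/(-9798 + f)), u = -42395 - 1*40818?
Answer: -83213*√12281205548427/649696109 ≈ -448.85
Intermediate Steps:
f = -9105 (f = (8016 - 2826) - 14295 = 5190 - 14295 = -9105)
u = -83213 (u = -42395 - 40818 = -83213)
E = √12281205548427/18903 (E = √(34370 + 1/(-9798 - 9105)) = √(34370 + 1/(-18903)) = √(34370 - 1/18903) = √(649696109/18903) = √12281205548427/18903 ≈ 185.39)
u/E = -83213*√12281205548427/649696109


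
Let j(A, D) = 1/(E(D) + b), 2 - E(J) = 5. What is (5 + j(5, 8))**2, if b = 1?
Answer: 81/4 ≈ 20.250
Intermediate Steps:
E(J) = -3 (E(J) = 2 - 1*5 = 2 - 5 = -3)
j(A, D) = -1/2 (j(A, D) = 1/(-3 + 1) = 1/(-2) = -1/2)
(5 + j(5, 8))**2 = (5 - 1/2)**2 = (9/2)**2 = 81/4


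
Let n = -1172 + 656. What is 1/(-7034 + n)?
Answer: -1/7550 ≈ -0.00013245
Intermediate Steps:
n = -516
1/(-7034 + n) = 1/(-7034 - 516) = 1/(-7550) = -1/7550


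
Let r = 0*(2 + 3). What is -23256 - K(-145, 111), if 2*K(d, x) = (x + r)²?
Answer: -58833/2 ≈ -29417.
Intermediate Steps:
r = 0 (r = 0*5 = 0)
K(d, x) = x²/2 (K(d, x) = (x + 0)²/2 = x²/2)
-23256 - K(-145, 111) = -23256 - 111²/2 = -23256 - 12321/2 = -58833/2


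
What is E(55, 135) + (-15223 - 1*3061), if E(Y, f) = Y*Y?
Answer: -15259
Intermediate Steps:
E(Y, f) = Y**2
E(55, 135) + (-15223 - 1*3061) = 55**2 + (-15223 - 1*3061) = 3025 + (-15223 - 3061) = 3025 - 18284 = -15259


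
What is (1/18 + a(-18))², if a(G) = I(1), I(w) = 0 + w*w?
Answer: 361/324 ≈ 1.1142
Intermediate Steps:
I(w) = w² (I(w) = 0 + w² = w²)
a(G) = 1 (a(G) = 1² = 1)
(1/18 + a(-18))² = (1/18 + 1)² = (19/18)² = 361/324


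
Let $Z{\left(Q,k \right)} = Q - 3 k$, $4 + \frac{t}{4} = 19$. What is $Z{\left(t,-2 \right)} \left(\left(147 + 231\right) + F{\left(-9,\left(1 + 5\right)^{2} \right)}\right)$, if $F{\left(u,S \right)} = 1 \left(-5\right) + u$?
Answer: $24024$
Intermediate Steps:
$t = 60$ ($t = -16 + 4 \cdot 19 = -16 + 76 = 60$)
$F{\left(u,S \right)} = -5 + u$
$Z{\left(t,-2 \right)} \left(\left(147 + 231\right) + F{\left(-9,\left(1 + 5\right)^{2} \right)}\right) = \left(60 - -6\right) \left(\left(147 + 231\right) - 14\right) = \left(60 + 6\right) \left(378 - 14\right) = 66 \cdot 364 = 24024$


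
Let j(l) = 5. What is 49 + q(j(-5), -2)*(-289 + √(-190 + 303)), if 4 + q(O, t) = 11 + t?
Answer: -1396 + 5*√113 ≈ -1342.8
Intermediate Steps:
q(O, t) = 7 + t (q(O, t) = -4 + (11 + t) = 7 + t)
49 + q(j(-5), -2)*(-289 + √(-190 + 303)) = 49 + (7 - 2)*(-289 + √(-190 + 303)) = 49 + 5*(-289 + √113) = 49 + (-1445 + 5*√113) = -1396 + 5*√113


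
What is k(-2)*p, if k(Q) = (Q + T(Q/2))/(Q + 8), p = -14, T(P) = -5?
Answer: 49/3 ≈ 16.333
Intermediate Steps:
k(Q) = (-5 + Q)/(8 + Q) (k(Q) = (Q - 5)/(Q + 8) = (-5 + Q)/(8 + Q))
k(-2)*p = ((-5 - 2)/(8 - 2))*(-14) = (-7/6)*(-14) = ((⅙)*(-7))*(-14) = -7/6*(-14) = 49/3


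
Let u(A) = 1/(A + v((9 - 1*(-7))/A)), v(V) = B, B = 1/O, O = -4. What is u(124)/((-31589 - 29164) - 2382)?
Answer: -4/31251825 ≈ -1.2799e-7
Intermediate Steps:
B = -¼ (B = 1/(-4) = -¼ ≈ -0.25000)
v(V) = -¼
u(A) = 1/(-¼ + A) (u(A) = 1/(A - ¼) = 1/(-¼ + A))
u(124)/((-31589 - 29164) - 2382) = (4/(-1 + 4*124))/((-31589 - 29164) - 2382) = (4/(-1 + 496))/(-60753 - 2382) = (4/495)/(-63135) = (4*(1/495))*(-1/63135) = (4/495)*(-1/63135) = -4/31251825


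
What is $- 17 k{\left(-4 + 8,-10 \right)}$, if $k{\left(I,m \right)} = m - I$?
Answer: $238$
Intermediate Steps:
$- 17 k{\left(-4 + 8,-10 \right)} = - 17 \left(-10 - \left(-4 + 8\right)\right) = - 17 \left(-10 - 4\right) = \left(-17\right) \left(-14\right) = 238$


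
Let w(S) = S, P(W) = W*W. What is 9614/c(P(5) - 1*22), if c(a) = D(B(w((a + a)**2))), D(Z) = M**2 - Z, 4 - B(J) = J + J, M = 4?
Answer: 4807/42 ≈ 114.45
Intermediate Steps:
P(W) = W**2
B(J) = 4 - 2*J (B(J) = 4 - (J + J) = 4 - 2*J)
D(Z) = 16 - Z (D(Z) = 4**2 - Z = 16 - Z)
c(a) = 12 + 8*a**2 (c(a) = 16 - (4 - 2*(a + a)**2) = 16 - (4 - 2*4*a**2) = 16 - (4 - 8*a**2) = 16 + (-4 + 8*a**2) = 12 + 8*a**2)
9614/c(P(5) - 1*22) = 9614/(12 + 8*(5**2 - 1*22)**2) = 9614/(12 + 8*(25 - 22)**2) = 9614/(12 + 8*3**2) = 9614/(12 + 8*9) = 9614/(12 + 72) = 9614/84 = 9614*(1/84) = 4807/42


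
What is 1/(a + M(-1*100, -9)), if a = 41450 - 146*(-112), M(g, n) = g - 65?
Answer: 1/57637 ≈ 1.7350e-5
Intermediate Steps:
M(g, n) = -65 + g
a = 57802 (a = 41450 - 1*(-16352) = 41450 + 16352 = 57802)
1/(a + M(-1*100, -9)) = 1/(57802 + (-65 - 1*100)) = 1/(57802 + (-65 - 100)) = 1/(57802 - 165) = 1/57637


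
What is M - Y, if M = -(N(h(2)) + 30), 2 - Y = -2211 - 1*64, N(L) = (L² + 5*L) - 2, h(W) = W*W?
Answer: -2341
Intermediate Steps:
h(W) = W²
N(L) = -2 + L² + 5*L
Y = 2277 (Y = 2 - (-2211 - 1*64) = 2 - (-2211 - 64) = 2 - 1*(-2275) = 2 + 2275 = 2277)
M = -64 (M = -((-2 + (2²)² + 5*2²) + 30) = -((-2 + 4² + 5*4) + 30) = -((-2 + 16 + 20) + 30) = -(34 + 30) = -1*64 = -64)
M - Y = -64 - 1*2277 = -64 - 2277 = -2341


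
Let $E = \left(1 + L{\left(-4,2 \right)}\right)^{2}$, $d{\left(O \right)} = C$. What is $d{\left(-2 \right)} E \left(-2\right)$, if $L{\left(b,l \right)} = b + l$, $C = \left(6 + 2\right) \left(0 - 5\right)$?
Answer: $80$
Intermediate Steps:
$C = -40$ ($C = 8 \left(-5\right) = -40$)
$d{\left(O \right)} = -40$
$E = 1$ ($E = \left(1 + \left(-4 + 2\right)\right)^{2} = \left(1 - 2\right)^{2} = \left(-1\right)^{2} = 1$)
$d{\left(-2 \right)} E \left(-2\right) = \left(-40\right) 1 \left(-2\right) = \left(-40\right) \left(-2\right) = 80$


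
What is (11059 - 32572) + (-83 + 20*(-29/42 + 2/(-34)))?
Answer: -7715122/357 ≈ -21611.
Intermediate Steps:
(11059 - 32572) + (-83 + 20*(-29/42 + 2/(-34))) = -21513 + (-83 + 20*(-29*1/42 + 2*(-1/34))) = -21513 + (-83 + 20*(-29/42 - 1/17)) = -21513 + (-83 + 20*(-535/714)) = -21513 + (-83 - 5350/357) = -21513 - 34981/357 = -7715122/357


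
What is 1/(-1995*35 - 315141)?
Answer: -1/384966 ≈ -2.5976e-6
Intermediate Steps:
1/(-1995*35 - 315141) = 1/(-69825 - 315141) = 1/(-384966) = -1/384966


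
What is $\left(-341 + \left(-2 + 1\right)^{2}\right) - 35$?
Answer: $-375$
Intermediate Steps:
$\left(-341 + \left(-2 + 1\right)^{2}\right) - 35 = \left(-341 + \left(-1\right)^{2}\right) - 35 = \left(-341 + 1\right) - 35 = -340 - 35 = -375$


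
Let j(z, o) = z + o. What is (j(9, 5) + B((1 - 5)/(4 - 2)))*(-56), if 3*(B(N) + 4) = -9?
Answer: -392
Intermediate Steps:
j(z, o) = o + z
B(N) = -7 (B(N) = -4 + (1/3)*(-9) = -4 - 3 = -7)
(j(9, 5) + B((1 - 5)/(4 - 2)))*(-56) = ((5 + 9) - 7)*(-56) = (14 - 7)*(-56) = 7*(-56) = -392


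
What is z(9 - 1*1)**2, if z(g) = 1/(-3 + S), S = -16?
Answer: 1/361 ≈ 0.0027701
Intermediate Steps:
z(g) = -1/19 (z(g) = 1/(-3 - 16) = 1/(-19) = -1/19)
z(9 - 1*1)**2 = (-1/19)**2 = 1/361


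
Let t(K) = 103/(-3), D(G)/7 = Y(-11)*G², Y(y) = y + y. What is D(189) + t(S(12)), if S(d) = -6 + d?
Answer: -16503205/3 ≈ -5.5011e+6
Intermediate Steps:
Y(y) = 2*y
D(G) = -154*G² (D(G) = 7*((2*(-11))*G²) = 7*(-22*G²) = -154*G²)
t(K) = -103/3 (t(K) = 103*(-⅓) = -103/3)
D(189) + t(S(12)) = -154*189² - 103/3 = -154*35721 - 103/3 = -5501034 - 103/3 = -16503205/3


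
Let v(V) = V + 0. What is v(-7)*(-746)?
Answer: 5222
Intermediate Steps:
v(V) = V
v(-7)*(-746) = -7*(-746) = 5222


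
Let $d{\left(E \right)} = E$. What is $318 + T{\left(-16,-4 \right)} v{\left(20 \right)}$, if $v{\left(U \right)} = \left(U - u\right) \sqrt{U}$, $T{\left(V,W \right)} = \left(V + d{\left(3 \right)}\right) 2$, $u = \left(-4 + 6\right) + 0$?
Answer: $318 - 936 \sqrt{5} \approx -1775.0$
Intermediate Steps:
$u = 2$ ($u = 2 + 0 = 2$)
$T{\left(V,W \right)} = 6 + 2 V$ ($T{\left(V,W \right)} = \left(V + 3\right) 2 = \left(3 + V\right) 2 = 6 + 2 V$)
$v{\left(U \right)} = \sqrt{U} \left(-2 + U\right)$ ($v{\left(U \right)} = \left(U - 2\right) \sqrt{U} = \left(-2 + U\right) \sqrt{U} = \sqrt{U} \left(-2 + U\right)$)
$318 + T{\left(-16,-4 \right)} v{\left(20 \right)} = 318 + \left(6 + 2 \left(-16\right)\right) \sqrt{20} \left(-2 + 20\right) = 318 + \left(6 - 32\right) 2 \sqrt{5} \cdot 18 = 318 - 26 \cdot 36 \sqrt{5} = 318 - 936 \sqrt{5}$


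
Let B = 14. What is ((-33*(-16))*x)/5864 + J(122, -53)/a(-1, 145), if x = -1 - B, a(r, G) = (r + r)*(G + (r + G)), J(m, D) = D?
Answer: -533371/423674 ≈ -1.2589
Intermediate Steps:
a(r, G) = 2*r*(r + 2*G) (a(r, G) = (2*r)*(G + (G + r)) = (2*r)*(r + 2*G) = 2*r*(r + 2*G))
x = -15 (x = -1 - 1*14 = -1 - 14 = -15)
((-33*(-16))*x)/5864 + J(122, -53)/a(-1, 145) = (-33*(-16)*(-15))/5864 - 53*(-1/(2*(-1 + 2*145))) = (528*(-15))*(1/5864) - 53*(-1/(2*(-1 + 290))) = -7920*1/5864 - 53/(2*(-1)*289) = -990/733 - 53/(-578) = -990/733 - 53*(-1/578) = -990/733 + 53/578 = -533371/423674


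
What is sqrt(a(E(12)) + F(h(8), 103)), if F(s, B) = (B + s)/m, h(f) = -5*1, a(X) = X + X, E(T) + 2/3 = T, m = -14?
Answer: sqrt(141)/3 ≈ 3.9581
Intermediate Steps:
E(T) = -2/3 + T
a(X) = 2*X
h(f) = -5
F(s, B) = -B/14 - s/14 (F(s, B) = (B + s)/(-14) = (B + s)*(-1/14) = -B/14 - s/14)
sqrt(a(E(12)) + F(h(8), 103)) = sqrt(2*(-2/3 + 12) + (-1/14*103 - 1/14*(-5))) = sqrt(2*(34/3) + (-103/14 + 5/14)) = sqrt(68/3 - 7) = sqrt(47/3) = sqrt(141)/3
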